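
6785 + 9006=15791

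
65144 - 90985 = -25841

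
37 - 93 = -56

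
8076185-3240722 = 4835463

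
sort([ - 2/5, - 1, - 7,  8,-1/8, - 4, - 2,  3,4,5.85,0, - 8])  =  [ - 8,  -  7, - 4,-2, - 1, - 2/5, - 1/8, 0,3, 4,5.85, 8]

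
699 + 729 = 1428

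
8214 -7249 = 965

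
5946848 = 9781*608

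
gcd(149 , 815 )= 1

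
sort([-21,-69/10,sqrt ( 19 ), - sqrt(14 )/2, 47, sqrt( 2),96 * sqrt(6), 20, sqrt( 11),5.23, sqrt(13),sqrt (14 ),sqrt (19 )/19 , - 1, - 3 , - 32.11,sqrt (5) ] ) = [ - 32.11,-21,- 69/10 , -3,-sqrt( 14 )/2, - 1 , sqrt( 19 )/19,  sqrt(2 ),  sqrt(5 ), sqrt (11),sqrt(13),sqrt(14 ),sqrt(19 ), 5.23,20 , 47,96*sqrt( 6) ]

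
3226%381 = 178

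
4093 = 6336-2243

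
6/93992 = 3/46996 =0.00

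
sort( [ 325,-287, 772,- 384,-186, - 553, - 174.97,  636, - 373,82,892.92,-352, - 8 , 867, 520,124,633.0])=[ - 553, - 384  ,- 373, - 352, - 287,  -  186 , - 174.97, - 8,82, 124,325,520, 633.0, 636,772 , 867,892.92 ]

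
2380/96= 24 + 19/24 = 24.79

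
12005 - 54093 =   -  42088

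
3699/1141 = 3699/1141 = 3.24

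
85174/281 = 303 + 31/281 = 303.11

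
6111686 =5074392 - -1037294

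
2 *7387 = 14774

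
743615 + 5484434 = 6228049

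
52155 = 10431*5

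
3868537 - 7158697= - 3290160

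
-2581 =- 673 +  - 1908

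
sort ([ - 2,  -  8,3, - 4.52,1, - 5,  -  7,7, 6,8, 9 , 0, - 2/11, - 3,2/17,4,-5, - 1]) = [  -  8, - 7,-5, - 5,-4.52, -3,-2, - 1, - 2/11,0,2/17, 1, 3,4,6,7, 8,9]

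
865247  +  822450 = 1687697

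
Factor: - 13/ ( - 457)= 13^1*457^( - 1) 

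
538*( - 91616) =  - 49289408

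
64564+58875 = 123439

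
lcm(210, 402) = 14070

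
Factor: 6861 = 3^1*2287^1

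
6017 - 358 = 5659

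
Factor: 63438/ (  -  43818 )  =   - 67^( - 1)*97^1 = -97/67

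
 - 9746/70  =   - 140 + 27/35 = - 139.23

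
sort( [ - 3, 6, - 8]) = [ - 8, - 3,6]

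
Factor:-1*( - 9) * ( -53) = - 3^2*53^1 =- 477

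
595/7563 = 595/7563 = 0.08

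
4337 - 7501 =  - 3164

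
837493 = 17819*47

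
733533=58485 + 675048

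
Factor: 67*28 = 1876 = 2^2*7^1*67^1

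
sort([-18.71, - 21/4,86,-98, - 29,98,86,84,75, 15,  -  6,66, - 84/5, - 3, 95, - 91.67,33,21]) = [-98,- 91.67, - 29 , - 18.71, - 84/5, - 6 , - 21/4,-3,15,21,33,66,75,84,86,86,95 , 98 ] 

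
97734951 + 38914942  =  136649893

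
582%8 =6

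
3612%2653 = 959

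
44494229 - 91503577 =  - 47009348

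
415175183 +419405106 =834580289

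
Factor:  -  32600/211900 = -2/13 = - 2^1 * 13^(-1)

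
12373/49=252 + 25/49 = 252.51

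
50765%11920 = 3085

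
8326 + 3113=11439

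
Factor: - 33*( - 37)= 1221 = 3^1*11^1*37^1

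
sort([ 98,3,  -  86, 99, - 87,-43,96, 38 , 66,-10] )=[ -87, - 86, - 43,-10, 3, 38,66, 96, 98,99]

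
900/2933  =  900/2933=0.31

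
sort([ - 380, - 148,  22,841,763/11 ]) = [ - 380, - 148,22,763/11,841 ] 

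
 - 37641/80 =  - 37641/80 = -470.51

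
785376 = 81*9696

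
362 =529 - 167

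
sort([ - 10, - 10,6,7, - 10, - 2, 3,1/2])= [ -10, -10, - 10, - 2,1/2,3,6, 7]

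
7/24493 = 1/3499 = 0.00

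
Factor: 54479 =157^1*347^1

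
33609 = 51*659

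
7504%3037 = 1430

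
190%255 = 190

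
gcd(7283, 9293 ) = 1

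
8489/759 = 11 + 140/759 = 11.18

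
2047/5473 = 2047/5473  =  0.37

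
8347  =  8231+116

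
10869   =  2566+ 8303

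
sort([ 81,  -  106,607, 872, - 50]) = [ - 106,-50, 81,607, 872 ]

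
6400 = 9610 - 3210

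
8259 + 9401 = 17660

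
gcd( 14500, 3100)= 100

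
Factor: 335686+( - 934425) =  - 598739 =-103^1*5813^1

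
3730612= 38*98174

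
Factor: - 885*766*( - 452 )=306415320 = 2^3*3^1*5^1*59^1*113^1 * 383^1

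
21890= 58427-36537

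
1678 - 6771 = -5093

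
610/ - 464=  - 2  +  159/232 = - 1.31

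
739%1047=739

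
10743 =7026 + 3717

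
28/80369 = 28/80369 = 0.00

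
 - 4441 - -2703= - 1738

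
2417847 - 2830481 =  - 412634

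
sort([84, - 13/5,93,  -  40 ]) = [ - 40,-13/5,84,93]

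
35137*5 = 175685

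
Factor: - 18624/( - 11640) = 8/5 = 2^3*5^( - 1 )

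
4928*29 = 142912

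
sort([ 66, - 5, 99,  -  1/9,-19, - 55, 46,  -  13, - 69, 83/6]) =[ - 69,-55, - 19,  -  13, - 5, - 1/9,83/6, 46 , 66,99 ]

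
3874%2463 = 1411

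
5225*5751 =30048975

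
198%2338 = 198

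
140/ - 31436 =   -  1+7824/7859 = - 0.00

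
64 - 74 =-10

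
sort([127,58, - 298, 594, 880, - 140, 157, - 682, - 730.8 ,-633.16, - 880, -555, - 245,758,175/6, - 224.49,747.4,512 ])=[ - 880, - 730.8, - 682, - 633.16 , - 555, - 298,-245, - 224.49, - 140,175/6,58,  127, 157, 512, 594 , 747.4,  758 , 880]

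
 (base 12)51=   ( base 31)1u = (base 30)21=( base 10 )61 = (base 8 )75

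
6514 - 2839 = 3675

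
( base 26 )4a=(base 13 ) 8a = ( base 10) 114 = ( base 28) 42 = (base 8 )162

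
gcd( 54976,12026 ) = 1718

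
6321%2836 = 649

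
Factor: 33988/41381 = 2^2*29^1*293^1*41381^( - 1)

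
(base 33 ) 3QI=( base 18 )ce3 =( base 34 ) 3jt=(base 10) 4143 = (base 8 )10057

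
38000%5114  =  2202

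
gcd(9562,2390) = 2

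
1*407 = 407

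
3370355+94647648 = 98018003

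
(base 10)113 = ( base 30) 3n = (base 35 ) 38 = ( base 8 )161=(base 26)49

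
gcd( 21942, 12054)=6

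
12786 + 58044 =70830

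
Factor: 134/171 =2^1*3^(-2 )*19^ ( - 1)* 67^1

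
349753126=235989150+113763976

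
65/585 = 1/9 = 0.11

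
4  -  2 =2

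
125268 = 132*949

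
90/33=2 + 8/11 = 2.73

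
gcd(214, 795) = 1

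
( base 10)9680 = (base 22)k00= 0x25d0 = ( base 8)22720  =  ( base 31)A28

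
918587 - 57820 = 860767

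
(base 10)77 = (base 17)49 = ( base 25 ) 32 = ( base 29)2J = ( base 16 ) 4d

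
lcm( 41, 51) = 2091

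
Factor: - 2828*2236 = -6323408 = -2^4*7^1*13^1*43^1*101^1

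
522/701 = 522/701=0.74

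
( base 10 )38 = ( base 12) 32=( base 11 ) 35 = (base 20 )1i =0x26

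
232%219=13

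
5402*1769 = 9556138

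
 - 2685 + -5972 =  -8657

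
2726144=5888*463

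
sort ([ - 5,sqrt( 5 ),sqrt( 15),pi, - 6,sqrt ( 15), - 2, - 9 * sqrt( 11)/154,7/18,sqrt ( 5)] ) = [ - 6, - 5, - 2, - 9 * sqrt(11) /154, 7/18,sqrt( 5 ), sqrt(5), pi,sqrt( 15) , sqrt ( 15)]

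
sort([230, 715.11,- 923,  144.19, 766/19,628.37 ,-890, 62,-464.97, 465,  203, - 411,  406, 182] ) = [- 923, - 890,-464.97, - 411,766/19, 62 , 144.19,  182 , 203,230,406,465,628.37,  715.11] 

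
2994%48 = 18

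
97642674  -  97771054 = -128380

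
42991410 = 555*77462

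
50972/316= 161+24/79 = 161.30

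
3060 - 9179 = -6119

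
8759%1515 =1184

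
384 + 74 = 458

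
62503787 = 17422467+45081320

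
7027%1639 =471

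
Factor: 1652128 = 2^5 * 17^1*3037^1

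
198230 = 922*215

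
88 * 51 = 4488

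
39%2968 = 39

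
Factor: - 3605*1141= - 5^1*7^2*103^1*163^1 = -4113305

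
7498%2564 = 2370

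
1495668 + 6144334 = 7640002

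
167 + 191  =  358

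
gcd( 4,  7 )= 1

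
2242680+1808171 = 4050851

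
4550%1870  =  810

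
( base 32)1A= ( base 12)36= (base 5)132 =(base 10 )42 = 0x2a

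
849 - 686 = 163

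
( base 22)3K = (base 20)46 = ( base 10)86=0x56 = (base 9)105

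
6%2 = 0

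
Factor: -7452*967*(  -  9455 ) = 68133524220 = 2^2*3^4*5^1*23^1*31^1* 61^1*967^1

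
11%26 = 11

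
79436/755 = 79436/755 = 105.21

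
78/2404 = 39/1202 = 0.03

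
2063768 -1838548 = 225220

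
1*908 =908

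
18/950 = 9/475 = 0.02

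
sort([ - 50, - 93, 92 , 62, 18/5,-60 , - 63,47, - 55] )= [ - 93,-63,-60,-55, - 50,18/5,  47, 62,92 ]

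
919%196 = 135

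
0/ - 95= 0/1 = -0.00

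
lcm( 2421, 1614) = 4842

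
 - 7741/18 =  - 7741/18 = - 430.06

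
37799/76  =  497+27/76 = 497.36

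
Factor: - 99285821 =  - 29^1* 419^1 * 8171^1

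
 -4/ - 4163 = 4/4163  =  0.00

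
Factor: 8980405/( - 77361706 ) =-2^( - 1 )*5^1*7^1*313^( - 1 )*379^1*677^1* 123581^( - 1 ) 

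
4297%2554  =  1743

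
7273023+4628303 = 11901326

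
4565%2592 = 1973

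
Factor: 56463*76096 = 2^6 * 3^1* 11^1  *29^2*41^1 * 59^1 = 4296608448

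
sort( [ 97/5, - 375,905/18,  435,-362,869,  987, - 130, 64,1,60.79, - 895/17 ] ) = [ - 375, - 362, - 130, - 895/17 , 1,  97/5,905/18,  60.79 , 64, 435, 869,987] 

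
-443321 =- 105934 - 337387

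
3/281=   3/281 = 0.01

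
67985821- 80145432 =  - 12159611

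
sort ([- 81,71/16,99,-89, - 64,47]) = [- 89 ,- 81, - 64, 71/16,  47,99] 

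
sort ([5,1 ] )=[1 , 5 ]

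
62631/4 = 15657 + 3/4 =15657.75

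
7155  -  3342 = 3813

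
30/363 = 10/121 = 0.08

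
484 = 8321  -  7837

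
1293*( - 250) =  - 323250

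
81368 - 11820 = 69548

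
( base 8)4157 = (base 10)2159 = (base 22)4a3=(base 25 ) 3B9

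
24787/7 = 3541 = 3541.00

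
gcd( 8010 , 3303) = 9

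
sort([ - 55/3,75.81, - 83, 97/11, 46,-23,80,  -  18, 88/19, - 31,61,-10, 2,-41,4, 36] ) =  [ - 83,-41,-31,-23, - 55/3, - 18, -10, 2, 4, 88/19,97/11 , 36,46, 61, 75.81,  80 ]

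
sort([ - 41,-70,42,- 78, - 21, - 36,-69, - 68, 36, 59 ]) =[  -  78, - 70, -69,  -  68, - 41, - 36,-21, 36 , 42, 59]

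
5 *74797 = 373985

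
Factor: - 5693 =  - 5693^1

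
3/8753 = 3/8753 = 0.00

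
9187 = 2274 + 6913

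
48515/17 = 2853  +  14/17 =2853.82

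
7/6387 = 7/6387= 0.00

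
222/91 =222/91=2.44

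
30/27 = 10/9 = 1.11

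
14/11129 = 14/11129 = 0.00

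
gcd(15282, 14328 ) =18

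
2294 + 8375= 10669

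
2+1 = 3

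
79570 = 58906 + 20664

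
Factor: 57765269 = 17^1* 41^1 * 179^1*463^1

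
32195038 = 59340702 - 27145664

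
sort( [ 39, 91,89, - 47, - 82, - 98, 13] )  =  [ - 98, - 82, - 47, 13 , 39 , 89 , 91] 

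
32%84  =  32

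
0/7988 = 0  =  0.00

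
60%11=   5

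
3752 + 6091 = 9843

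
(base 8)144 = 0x64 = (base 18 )5a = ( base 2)1100100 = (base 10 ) 100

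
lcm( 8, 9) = 72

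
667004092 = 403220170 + 263783922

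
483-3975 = -3492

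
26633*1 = 26633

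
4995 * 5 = 24975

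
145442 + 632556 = 777998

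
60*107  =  6420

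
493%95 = 18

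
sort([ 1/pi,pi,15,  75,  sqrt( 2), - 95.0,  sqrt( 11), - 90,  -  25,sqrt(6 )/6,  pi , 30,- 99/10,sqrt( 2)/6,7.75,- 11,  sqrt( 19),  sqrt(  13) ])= [- 95.0,  -  90, - 25, -11,- 99/10,sqrt( 2 )/6,1/pi,  sqrt( 6)/6,sqrt( 2),  pi, pi, sqrt( 11 ),sqrt( 13 ), sqrt(19 ), 7.75,15, 30,  75]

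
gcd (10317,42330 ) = 3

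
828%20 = 8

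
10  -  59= - 49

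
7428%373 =341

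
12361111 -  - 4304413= 16665524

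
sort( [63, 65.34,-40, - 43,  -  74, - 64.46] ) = [ - 74,-64.46,-43, - 40, 63, 65.34]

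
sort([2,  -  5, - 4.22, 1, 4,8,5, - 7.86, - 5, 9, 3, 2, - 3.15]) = [ - 7.86, - 5, - 5, - 4.22, - 3.15, 1,2,2, 3, 4 , 5, 8, 9] 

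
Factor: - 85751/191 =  - 191^( - 1 )*85751^1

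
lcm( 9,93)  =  279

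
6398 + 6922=13320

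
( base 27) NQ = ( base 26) on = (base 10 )647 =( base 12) 45b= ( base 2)1010000111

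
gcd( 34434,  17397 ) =9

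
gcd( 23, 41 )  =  1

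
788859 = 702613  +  86246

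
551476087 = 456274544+95201543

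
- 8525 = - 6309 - 2216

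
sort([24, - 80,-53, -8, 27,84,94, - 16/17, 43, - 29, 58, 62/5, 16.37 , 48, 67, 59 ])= [ - 80, - 53,-29,-8 , - 16/17, 62/5,16.37,24,27,  43,48 , 58,59,67, 84, 94 ]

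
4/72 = 1/18 = 0.06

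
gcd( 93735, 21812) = 1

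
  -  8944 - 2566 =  - 11510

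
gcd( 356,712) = 356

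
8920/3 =2973 + 1/3  =  2973.33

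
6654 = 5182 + 1472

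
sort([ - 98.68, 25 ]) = [ - 98.68, 25 ] 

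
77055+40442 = 117497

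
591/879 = 197/293 = 0.67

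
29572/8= 3696  +  1/2 = 3696.50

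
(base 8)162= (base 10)114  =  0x72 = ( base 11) a4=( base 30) 3o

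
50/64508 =25/32254 = 0.00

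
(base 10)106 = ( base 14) 78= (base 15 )71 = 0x6a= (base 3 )10221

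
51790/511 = 101 + 179/511 = 101.35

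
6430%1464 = 574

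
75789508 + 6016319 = 81805827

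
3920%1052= 764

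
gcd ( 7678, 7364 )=2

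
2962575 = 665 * 4455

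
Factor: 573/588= 2^( - 2)*7^( - 2 )*191^1 = 191/196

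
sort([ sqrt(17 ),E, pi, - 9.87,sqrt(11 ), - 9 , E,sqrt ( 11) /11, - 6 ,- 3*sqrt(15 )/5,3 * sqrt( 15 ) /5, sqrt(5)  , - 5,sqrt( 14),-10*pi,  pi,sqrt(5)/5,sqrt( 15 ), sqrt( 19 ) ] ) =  [ - 10*pi, - 9.87, - 9,- 6,-5, - 3 * sqrt(15)/5, sqrt (11) /11, sqrt(5 )/5 , sqrt ( 5), 3 * sqrt(15)/5, E, E,pi,pi,sqrt( 11), sqrt( 14), sqrt(15 ), sqrt( 17),sqrt ( 19)]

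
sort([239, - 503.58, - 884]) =[ - 884, - 503.58,239 ]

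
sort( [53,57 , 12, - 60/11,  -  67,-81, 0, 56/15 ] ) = [-81, - 67, - 60/11, 0, 56/15, 12, 53 , 57] 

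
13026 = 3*4342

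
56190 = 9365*6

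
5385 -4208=1177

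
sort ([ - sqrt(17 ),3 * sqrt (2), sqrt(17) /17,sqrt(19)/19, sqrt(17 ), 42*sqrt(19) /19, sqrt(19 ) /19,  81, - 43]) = [ - 43 , - sqrt(17), sqrt ( 19 ) /19, sqrt( 19 ) /19, sqrt ( 17)/17,sqrt( 17), 3*sqrt(2 ), 42*sqrt(19 ) /19, 81]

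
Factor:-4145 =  - 5^1*829^1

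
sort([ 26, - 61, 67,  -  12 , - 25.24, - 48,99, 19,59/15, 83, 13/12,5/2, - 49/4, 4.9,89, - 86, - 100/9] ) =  [ -86,  -  61, - 48,- 25.24 ,  -  49/4, - 12, - 100/9,13/12, 5/2,59/15,4.9,19,26, 67,  83, 89,99]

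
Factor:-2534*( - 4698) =2^2*3^4*7^1*29^1*181^1 = 11904732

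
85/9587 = 85/9587 = 0.01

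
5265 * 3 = 15795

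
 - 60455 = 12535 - 72990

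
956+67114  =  68070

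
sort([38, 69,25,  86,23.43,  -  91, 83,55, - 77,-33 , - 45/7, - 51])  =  [ - 91, - 77, - 51, - 33, - 45/7,23.43,25,38,55,69, 83, 86 ]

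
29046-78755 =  - 49709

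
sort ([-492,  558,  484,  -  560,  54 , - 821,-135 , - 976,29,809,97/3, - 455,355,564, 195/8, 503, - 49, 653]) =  [  -  976,-821 ,-560, - 492 ,  -  455,  -  135,- 49,195/8,29,97/3,54, 355,484 , 503,558,564,653, 809] 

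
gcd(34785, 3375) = 45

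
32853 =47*699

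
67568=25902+41666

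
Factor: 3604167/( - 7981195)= - 3^2 * 5^( - 1 )*7^1*19^1*181^( - 1)*3011^1*8819^( - 1 ) 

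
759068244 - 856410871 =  - 97342627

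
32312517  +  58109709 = 90422226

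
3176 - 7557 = - 4381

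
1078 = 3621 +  - 2543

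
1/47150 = 1/47150 = 0.00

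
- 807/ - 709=1 + 98/709 = 1.14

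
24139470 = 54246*445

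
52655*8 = 421240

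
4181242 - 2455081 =1726161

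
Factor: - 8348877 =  - 3^2*927653^1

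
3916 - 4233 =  -317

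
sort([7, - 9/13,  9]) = [ - 9/13,7, 9 ] 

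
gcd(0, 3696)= 3696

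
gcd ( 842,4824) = 2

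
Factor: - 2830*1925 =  - 2^1 * 5^3 * 7^1* 11^1 * 283^1 = - 5447750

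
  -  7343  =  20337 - 27680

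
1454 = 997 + 457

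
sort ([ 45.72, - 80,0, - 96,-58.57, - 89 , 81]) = [ - 96, - 89, - 80, - 58.57,  0,45.72, 81 ] 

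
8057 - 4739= 3318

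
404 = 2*202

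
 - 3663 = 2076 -5739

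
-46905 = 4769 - 51674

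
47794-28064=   19730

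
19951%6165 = 1456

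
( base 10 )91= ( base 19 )4f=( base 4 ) 1123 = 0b1011011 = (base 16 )5b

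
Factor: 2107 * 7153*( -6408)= - 96577345368 =- 2^3 * 3^2*7^2* 23^1*43^1*89^1*311^1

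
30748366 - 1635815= 29112551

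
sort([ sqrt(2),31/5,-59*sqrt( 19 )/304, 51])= [ - 59*sqrt(19 )/304, sqrt ( 2)  ,  31/5,51] 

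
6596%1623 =104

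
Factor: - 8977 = -47^1 * 191^1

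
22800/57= 400 = 400.00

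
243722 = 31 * 7862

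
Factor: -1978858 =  - 2^1*7^1*107^1*1321^1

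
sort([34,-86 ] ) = [-86,34 ] 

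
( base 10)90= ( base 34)2m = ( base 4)1122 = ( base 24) 3i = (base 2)1011010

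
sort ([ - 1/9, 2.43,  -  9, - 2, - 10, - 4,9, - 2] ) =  [ - 10, - 9, -4, - 2, - 2, - 1/9,2.43,9] 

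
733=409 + 324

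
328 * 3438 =1127664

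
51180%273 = 129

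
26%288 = 26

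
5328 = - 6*( - 888)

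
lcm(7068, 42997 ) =515964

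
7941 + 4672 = 12613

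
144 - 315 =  -171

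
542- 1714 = -1172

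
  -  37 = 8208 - 8245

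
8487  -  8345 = 142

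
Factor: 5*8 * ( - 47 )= -1880 = -2^3*5^1*47^1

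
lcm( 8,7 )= 56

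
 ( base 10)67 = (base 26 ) 2f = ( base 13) 52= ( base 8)103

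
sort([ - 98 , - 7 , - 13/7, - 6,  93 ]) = [ - 98, - 7, - 6, - 13/7 , 93 ]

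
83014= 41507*2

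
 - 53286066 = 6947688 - 60233754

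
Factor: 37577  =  53^1 *709^1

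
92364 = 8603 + 83761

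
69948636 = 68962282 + 986354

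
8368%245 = 38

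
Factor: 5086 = 2^1*2543^1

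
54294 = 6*9049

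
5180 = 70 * 74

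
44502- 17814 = 26688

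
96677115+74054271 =170731386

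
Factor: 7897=53^1 *149^1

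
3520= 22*160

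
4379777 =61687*71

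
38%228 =38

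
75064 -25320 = 49744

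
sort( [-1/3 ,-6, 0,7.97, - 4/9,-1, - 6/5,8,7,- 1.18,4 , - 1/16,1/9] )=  [ - 6, - 6/5,-1.18, - 1,- 4/9,-1/3, - 1/16 , 0 , 1/9, 4,  7,7.97, 8 ] 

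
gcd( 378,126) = 126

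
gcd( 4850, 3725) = 25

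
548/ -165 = -4+112/165 = - 3.32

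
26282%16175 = 10107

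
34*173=5882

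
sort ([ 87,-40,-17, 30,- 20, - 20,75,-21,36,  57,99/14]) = [  -  40, - 21,-20, - 20,-17,99/14,30,36,57 , 75,87]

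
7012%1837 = 1501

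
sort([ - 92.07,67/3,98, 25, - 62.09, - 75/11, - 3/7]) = [ - 92.07, - 62.09, - 75/11, - 3/7, 67/3, 25,98]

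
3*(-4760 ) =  - 14280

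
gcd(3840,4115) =5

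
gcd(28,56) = 28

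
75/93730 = 15/18746= 0.00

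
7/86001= 7/86001 = 0.00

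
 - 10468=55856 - 66324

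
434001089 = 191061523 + 242939566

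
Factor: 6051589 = 881^1*6869^1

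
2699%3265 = 2699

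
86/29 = 86/29 = 2.97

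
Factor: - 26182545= -3^1*5^1*73^1*23911^1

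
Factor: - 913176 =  -2^3*3^2 * 11^1*1153^1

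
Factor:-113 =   -  113^1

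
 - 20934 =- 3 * 6978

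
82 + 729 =811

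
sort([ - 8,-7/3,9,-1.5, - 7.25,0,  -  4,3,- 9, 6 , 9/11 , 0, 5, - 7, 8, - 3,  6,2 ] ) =[-9 ,  -  8 ,  -  7.25,- 7, - 4 , - 3,- 7/3, - 1.5,0, 0 , 9/11,2,3,5 , 6,  6, 8 , 9]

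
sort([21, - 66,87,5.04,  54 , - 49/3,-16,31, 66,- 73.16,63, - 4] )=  [ - 73.16, - 66,-49/3 , - 16,-4,5.04,21,31,54,  63, 66,87 ]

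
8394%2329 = 1407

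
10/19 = 10/19 = 0.53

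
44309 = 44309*1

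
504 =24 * 21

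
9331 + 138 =9469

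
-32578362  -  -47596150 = 15017788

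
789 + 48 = 837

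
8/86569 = 8/86569 =0.00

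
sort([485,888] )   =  [485, 888 ] 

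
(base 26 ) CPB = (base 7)34402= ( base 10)8773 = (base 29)ACF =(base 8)21105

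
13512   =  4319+9193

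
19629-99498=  - 79869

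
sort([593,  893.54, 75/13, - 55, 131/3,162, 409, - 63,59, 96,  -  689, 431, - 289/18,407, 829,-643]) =[ - 689 , - 643, - 63, - 55, - 289/18,75/13,131/3, 59, 96,162, 407, 409,431,593, 829, 893.54] 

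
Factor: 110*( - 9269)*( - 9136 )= 9314974240 = 2^5*5^1*11^1*13^1*23^1 *31^1*571^1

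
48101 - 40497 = 7604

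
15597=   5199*3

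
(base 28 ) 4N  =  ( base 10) 135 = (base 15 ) 90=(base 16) 87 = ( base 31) 4B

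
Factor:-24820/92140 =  - 73^1*271^( - 1) = -73/271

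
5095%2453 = 189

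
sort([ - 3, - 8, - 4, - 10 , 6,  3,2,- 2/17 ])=[ - 10,-8, - 4, - 3, - 2/17, 2,  3,6]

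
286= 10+276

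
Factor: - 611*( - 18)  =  2^1 * 3^2*13^1*47^1 =10998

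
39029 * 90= 3512610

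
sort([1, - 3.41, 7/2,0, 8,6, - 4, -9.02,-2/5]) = [ - 9.02, -4,-3.41,-2/5,0, 1 , 7/2,  6,8]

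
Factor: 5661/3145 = 9/5 = 3^2*5^( - 1 ) 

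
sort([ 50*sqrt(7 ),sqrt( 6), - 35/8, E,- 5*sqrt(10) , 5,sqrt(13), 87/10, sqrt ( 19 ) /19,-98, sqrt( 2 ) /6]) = [- 98, - 5 * sqrt( 10 ), - 35/8,sqrt(19 ) /19 , sqrt( 2 ) /6, sqrt ( 6 ), E, sqrt( 13 ), 5,87/10, 50*sqrt( 7) ]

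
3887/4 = 3887/4 = 971.75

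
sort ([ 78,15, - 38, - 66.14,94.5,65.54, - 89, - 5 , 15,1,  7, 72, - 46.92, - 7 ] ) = [ - 89,-66.14,-46.92, - 38, - 7, - 5,1, 7, 15, 15,65.54,72 , 78,94.5]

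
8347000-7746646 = 600354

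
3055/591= 5 + 100/591 = 5.17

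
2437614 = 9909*246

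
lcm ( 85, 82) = 6970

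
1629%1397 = 232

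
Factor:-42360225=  - 3^1 * 5^2* 277^1*2039^1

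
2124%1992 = 132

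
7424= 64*116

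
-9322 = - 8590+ - 732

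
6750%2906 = 938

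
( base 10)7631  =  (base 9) 11418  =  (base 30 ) 8EB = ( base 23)E9I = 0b1110111001111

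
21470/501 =42 + 428/501 = 42.85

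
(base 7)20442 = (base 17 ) 106d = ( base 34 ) 4bu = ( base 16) 13A4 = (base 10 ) 5028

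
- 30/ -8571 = 10/2857 = 0.00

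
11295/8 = 11295/8 = 1411.88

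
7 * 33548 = 234836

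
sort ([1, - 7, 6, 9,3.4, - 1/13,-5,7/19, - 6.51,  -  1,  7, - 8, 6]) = [ - 8, - 7, - 6.51,-5, - 1, - 1/13, 7/19,1, 3.4, 6, 6, 7,  9]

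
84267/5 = 84267/5 = 16853.40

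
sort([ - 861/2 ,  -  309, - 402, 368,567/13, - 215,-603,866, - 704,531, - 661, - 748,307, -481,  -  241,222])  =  [-748, - 704, - 661,-603,  -  481,-861/2, - 402, - 309, - 241 , - 215,567/13,222,  307,368,531,  866]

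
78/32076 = 13/5346 = 0.00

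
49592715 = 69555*713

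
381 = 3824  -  3443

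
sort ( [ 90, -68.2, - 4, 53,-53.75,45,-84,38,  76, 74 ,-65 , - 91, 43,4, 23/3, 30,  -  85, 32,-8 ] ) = [ - 91, - 85, - 84,-68.2, - 65, - 53.75, - 8 ,-4,4, 23/3, 30,32, 38, 43,45, 53, 74 , 76, 90]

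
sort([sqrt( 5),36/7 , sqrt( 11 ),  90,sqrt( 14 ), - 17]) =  [-17, sqrt (5),sqrt( 11 ), sqrt(14) , 36/7,90 ]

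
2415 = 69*35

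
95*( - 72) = - 6840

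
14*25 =350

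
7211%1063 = 833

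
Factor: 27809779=2297^1*12107^1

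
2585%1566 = 1019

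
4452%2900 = 1552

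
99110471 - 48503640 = 50606831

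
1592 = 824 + 768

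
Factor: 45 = 3^2*5^1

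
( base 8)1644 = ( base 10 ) 932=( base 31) U2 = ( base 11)778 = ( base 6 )4152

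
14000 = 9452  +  4548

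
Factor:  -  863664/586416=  - 643^(-1 )*947^1 = - 947/643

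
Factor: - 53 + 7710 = 13^1*19^1*31^1 = 7657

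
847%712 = 135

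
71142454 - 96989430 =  -25846976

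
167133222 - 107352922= 59780300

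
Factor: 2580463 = 2580463^1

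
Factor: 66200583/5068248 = 22066861/1689416 = 2^( - 3)* 211177^( - 1)*22066861^1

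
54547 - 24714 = 29833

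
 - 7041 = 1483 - 8524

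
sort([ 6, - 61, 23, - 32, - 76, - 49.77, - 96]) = [ - 96, - 76, - 61, - 49.77, -32 , 6,23 ]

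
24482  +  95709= 120191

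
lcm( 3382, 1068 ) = 20292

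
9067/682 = 9067/682 = 13.29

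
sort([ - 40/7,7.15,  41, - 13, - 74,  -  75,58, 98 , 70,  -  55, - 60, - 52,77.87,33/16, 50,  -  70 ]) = [ - 75, - 74,  -  70 ,-60, - 55,-52, - 13,-40/7, 33/16,7.15,41,50, 58,70,77.87 , 98]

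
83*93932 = 7796356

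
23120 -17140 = 5980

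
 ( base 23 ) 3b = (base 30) 2K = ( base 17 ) 4C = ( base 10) 80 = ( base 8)120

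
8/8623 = 8/8623= 0.00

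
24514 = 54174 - 29660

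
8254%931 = 806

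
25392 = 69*368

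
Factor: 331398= 2^1* 3^3  *17^1*19^2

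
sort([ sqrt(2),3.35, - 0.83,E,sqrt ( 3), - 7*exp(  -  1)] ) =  [ - 7*exp( - 1), - 0.83,sqrt (2) , sqrt(3) , E,3.35] 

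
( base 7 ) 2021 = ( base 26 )10P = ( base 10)701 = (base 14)381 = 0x2bd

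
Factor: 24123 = 3^1*11^1 * 17^1*43^1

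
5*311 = 1555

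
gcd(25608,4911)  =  3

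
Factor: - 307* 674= - 2^1 * 307^1*337^1 = -206918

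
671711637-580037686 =91673951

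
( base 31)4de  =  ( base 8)10245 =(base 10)4261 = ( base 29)51R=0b1000010100101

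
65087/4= 16271 + 3/4 = 16271.75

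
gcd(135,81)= 27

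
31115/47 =31115/47= 662.02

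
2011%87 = 10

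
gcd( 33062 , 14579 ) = 61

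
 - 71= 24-95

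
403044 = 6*67174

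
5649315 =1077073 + 4572242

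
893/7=893/7=127.57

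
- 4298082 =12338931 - 16637013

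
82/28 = 2 + 13/14 = 2.93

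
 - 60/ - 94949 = 60/94949 = 0.00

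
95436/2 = 47718 = 47718.00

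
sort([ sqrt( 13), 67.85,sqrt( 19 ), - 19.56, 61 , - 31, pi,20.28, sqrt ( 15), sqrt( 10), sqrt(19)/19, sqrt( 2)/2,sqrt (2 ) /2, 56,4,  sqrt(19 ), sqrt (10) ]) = [-31,-19.56, sqrt ( 19) /19, sqrt( 2 )/2, sqrt(2)/2, pi,sqrt(10 ), sqrt(10 ) , sqrt (13), sqrt(  15), 4,sqrt(19 ), sqrt( 19),  20.28, 56,61, 67.85] 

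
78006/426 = 13001/71   =  183.11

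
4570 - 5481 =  - 911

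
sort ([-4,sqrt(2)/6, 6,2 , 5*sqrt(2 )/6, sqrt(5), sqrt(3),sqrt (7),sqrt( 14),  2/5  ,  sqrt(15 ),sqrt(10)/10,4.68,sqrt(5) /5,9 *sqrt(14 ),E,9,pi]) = [ - 4,sqrt(2)/6,sqrt(10)/10, 2/5,sqrt( 5)/5, 5*sqrt(  2) /6,sqrt(3), 2 , sqrt( 5),sqrt(  7 ), E,pi,  sqrt( 14 ), sqrt(15), 4.68 , 6,9,9* sqrt(14)]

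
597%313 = 284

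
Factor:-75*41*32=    -98400= -  2^5* 3^1 * 5^2*41^1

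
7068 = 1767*4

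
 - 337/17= - 337/17 = -  19.82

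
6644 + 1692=8336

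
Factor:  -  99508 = -2^2*24877^1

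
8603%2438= 1289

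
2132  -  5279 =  - 3147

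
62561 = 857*73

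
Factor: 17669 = 17669^1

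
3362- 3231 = 131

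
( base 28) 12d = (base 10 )853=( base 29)10C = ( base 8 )1525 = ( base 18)2b7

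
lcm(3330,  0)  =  0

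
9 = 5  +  4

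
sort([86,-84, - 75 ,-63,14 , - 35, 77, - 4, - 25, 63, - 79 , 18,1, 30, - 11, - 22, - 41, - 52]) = [ -84,-79, - 75, - 63, - 52, - 41, - 35  , - 25  , - 22, - 11, - 4,1, 14,  18,30,  63,77, 86] 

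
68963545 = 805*85669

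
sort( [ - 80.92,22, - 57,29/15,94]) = [ - 80.92, - 57, 29/15,  22,94]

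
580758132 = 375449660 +205308472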